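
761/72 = 10 + 41/72 = 10.57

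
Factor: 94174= 2^1 * 47087^1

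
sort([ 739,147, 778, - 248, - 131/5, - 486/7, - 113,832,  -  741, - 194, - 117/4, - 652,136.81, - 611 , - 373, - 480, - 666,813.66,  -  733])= [ - 741, - 733,-666, - 652, - 611,  -  480, - 373,-248, - 194,-113, - 486/7, -117/4,- 131/5,  136.81,147,739, 778,813.66  ,  832 ]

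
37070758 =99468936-62398178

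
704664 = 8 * 88083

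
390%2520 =390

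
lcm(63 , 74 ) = 4662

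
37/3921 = 37/3921 =0.01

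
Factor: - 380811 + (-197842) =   -  277^1*2089^1 = -  578653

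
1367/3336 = 1367/3336 = 0.41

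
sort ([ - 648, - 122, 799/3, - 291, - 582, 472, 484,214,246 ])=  [ - 648, - 582, - 291, - 122,214, 246 , 799/3,472,484 ] 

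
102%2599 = 102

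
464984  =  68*6838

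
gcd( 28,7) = 7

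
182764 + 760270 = 943034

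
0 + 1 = 1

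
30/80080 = 3/8008 = 0.00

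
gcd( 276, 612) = 12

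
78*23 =1794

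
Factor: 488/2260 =122/565 = 2^1 * 5^(-1)*61^1 * 113^( - 1 )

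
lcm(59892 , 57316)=5330388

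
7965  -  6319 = 1646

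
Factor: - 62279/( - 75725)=5^( - 2)*7^2*13^( - 1)*31^1*41^1*233^ ( - 1)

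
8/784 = 1/98 = 0.01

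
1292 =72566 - 71274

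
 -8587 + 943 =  - 7644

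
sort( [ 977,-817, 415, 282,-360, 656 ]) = [ - 817, - 360,282,415,656,977 ] 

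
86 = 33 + 53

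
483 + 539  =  1022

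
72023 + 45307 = 117330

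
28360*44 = 1247840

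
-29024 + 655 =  - 28369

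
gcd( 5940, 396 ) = 396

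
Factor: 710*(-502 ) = -2^2 * 5^1 *71^1*251^1=-356420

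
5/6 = 5/6 = 0.83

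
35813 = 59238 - 23425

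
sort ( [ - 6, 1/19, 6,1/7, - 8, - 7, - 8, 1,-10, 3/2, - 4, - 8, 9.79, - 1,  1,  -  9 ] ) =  [- 10 ,  -  9, - 8, -8,- 8, - 7,-6, - 4, - 1, 1/19,1/7,1, 1,3/2,6, 9.79]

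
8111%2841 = 2429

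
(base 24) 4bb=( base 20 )68J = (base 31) 2l6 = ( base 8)5023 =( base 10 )2579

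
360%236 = 124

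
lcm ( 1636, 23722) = 47444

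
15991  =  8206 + 7785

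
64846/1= 64846= 64846.00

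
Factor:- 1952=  -2^5*61^1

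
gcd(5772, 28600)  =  52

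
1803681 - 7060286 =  - 5256605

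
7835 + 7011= 14846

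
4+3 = 7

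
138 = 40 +98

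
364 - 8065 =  - 7701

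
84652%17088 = 16300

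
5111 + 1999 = 7110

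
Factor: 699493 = 699493^1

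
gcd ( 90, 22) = 2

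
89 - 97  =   - 8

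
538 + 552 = 1090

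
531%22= 3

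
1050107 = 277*3791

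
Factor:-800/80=-10 = - 2^1*5^1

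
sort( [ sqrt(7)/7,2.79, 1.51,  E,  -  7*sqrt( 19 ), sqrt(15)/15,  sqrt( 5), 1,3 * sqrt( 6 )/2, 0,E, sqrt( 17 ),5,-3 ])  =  [ - 7*sqrt( 19), - 3, 0,sqrt( 15 ) /15,  sqrt( 7)/7,1,1.51,sqrt(5 ),E, E,2.79,3*sqrt( 6 )/2, sqrt( 17 ), 5]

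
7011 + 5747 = 12758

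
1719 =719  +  1000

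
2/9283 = 2/9283 = 0.00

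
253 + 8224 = 8477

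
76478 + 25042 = 101520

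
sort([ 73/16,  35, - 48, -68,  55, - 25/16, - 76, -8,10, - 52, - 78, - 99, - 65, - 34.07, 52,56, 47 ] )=[ - 99 , - 78, - 76,  -  68, - 65,-52, -48, - 34.07, - 8, - 25/16 , 73/16,  10,  35,47,52,55  ,  56] 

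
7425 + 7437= 14862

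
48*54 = 2592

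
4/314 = 2/157 = 0.01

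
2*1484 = 2968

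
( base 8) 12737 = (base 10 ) 5599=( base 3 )21200101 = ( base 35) 4JY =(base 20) DJJ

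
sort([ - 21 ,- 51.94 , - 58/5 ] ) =[ - 51.94, - 21, - 58/5 ]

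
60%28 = 4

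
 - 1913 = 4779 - 6692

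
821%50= 21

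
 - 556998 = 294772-851770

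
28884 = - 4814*( - 6)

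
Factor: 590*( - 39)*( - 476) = 2^3*3^1*5^1*7^1*13^1*17^1*59^1= 10952760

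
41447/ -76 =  - 546 + 49/76 = -  545.36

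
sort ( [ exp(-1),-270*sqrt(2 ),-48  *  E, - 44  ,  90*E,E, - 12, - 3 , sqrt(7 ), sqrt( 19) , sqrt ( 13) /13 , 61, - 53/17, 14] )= [-270* sqrt(2), - 48*E, - 44, - 12 ,-53/17, - 3,sqrt( 13 )/13, exp(- 1),sqrt( 7),E, sqrt( 19), 14, 61, 90*E] 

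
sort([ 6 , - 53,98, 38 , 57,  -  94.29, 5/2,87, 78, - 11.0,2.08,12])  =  [- 94.29, - 53, - 11.0,2.08, 5/2, 6, 12, 38,57, 78, 87,98]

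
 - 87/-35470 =87/35470=   0.00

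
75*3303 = 247725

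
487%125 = 112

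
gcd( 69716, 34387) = 1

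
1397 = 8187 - 6790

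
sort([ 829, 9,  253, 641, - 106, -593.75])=[ - 593.75, - 106, 9, 253, 641,829] 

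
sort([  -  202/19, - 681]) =[-681, - 202/19 ] 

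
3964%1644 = 676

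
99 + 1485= 1584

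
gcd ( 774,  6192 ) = 774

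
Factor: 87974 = 2^1*43987^1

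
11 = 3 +8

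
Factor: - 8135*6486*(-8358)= 440998252380 = 2^2*3^2* 5^1*7^1*23^1 * 47^1 * 199^1*1627^1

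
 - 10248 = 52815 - 63063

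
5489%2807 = 2682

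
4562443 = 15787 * 289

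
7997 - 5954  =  2043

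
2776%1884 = 892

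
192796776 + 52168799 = 244965575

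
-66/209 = - 1 + 13/19 = - 0.32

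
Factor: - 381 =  - 3^1*127^1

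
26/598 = 1/23= 0.04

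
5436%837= 414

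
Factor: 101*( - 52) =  - 5252 = - 2^2*13^1*101^1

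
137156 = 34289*4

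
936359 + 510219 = 1446578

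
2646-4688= -2042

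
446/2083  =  446/2083  =  0.21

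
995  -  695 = 300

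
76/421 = 76/421 = 0.18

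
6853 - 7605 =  - 752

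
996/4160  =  249/1040 = 0.24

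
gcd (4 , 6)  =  2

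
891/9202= 891/9202 = 0.10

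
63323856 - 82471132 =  - 19147276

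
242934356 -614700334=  - 371765978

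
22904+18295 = 41199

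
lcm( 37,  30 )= 1110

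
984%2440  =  984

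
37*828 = 30636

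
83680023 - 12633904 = 71046119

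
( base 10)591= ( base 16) 24F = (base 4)21033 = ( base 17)20d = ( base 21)173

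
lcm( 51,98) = 4998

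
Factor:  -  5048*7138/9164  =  -9008156/2291 = - 2^2*29^( -1)*43^1 * 79^( - 1)*83^1*631^1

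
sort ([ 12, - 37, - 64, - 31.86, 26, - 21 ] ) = [ - 64 , - 37,-31.86, - 21,  12,  26] 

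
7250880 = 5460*1328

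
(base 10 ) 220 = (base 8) 334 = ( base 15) EA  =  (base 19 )BB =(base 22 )a0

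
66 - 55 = 11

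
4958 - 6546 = -1588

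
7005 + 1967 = 8972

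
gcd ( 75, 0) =75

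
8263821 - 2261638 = 6002183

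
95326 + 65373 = 160699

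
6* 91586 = 549516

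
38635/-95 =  - 407 + 6/19= - 406.68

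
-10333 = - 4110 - 6223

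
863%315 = 233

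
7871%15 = 11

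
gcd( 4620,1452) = 132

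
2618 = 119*22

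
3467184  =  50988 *68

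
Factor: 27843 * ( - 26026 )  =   - 724641918=- 2^1*3^1*7^1*11^1*13^2*9281^1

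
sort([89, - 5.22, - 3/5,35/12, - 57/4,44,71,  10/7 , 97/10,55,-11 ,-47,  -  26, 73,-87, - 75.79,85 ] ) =[ - 87,-75.79, - 47,- 26, - 57/4 , -11,-5.22,-3/5,10/7, 35/12,  97/10,44,  55, 71,  73, 85, 89 ]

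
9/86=9/86 = 0.10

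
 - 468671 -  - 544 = - 468127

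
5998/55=5998/55= 109.05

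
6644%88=44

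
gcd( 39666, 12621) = 1803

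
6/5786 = 3/2893 = 0.00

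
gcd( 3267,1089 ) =1089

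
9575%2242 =607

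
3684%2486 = 1198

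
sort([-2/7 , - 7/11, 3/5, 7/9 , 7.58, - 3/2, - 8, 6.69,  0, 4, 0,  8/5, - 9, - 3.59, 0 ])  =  [ - 9, - 8, - 3.59, - 3/2, - 7/11, - 2/7,0, 0, 0, 3/5, 7/9,8/5, 4 , 6.69,7.58 ]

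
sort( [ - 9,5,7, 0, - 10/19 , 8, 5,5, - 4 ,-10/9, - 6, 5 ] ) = [ - 9,  -  6, - 4, -10/9,-10/19,0, 5, 5, 5, 5, 7 , 8] 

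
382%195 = 187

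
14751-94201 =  - 79450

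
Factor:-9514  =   -2^1*67^1*71^1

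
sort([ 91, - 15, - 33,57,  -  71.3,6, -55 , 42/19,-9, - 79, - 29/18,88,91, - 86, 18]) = [ - 86, - 79, - 71.3, - 55,-33,  -  15,-9, -29/18, 42/19,  6,18,57, 88,91,91]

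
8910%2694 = 828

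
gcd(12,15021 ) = 3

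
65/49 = 1 + 16/49 = 1.33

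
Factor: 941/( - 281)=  - 281^( - 1)*941^1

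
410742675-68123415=342619260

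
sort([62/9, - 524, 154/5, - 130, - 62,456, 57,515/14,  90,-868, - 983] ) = [- 983, - 868, - 524, - 130, - 62, 62/9,  154/5, 515/14,57, 90,456 ] 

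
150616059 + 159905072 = 310521131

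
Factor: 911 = 911^1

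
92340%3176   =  236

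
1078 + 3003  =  4081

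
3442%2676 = 766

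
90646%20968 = 6774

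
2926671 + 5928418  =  8855089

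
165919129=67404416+98514713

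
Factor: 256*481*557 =68586752 =2^8*13^1 * 37^1*557^1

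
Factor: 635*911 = 5^1*127^1 * 911^1 = 578485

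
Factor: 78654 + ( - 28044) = 2^1*3^1*5^1*7^1*241^1 = 50610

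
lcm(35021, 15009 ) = 105063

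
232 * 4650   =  1078800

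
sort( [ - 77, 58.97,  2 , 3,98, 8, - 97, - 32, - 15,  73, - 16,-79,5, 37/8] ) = [ - 97, - 79, - 77, - 32, - 16, - 15, 2,3, 37/8, 5, 8, 58.97, 73, 98]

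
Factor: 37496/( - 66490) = - 2^2*5^( - 1)*43^1*61^(  -  1 ) = -  172/305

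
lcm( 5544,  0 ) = 0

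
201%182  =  19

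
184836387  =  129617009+55219378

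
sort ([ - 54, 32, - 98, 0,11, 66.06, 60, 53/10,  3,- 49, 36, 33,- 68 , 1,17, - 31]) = [ - 98, - 68, -54, - 49,  -  31,0 , 1, 3,53/10, 11,17, 32,33, 36,60,66.06]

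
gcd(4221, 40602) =201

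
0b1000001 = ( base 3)2102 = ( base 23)2J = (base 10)65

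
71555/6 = 11925 + 5/6 =11925.83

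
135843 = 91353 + 44490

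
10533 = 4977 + 5556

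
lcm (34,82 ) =1394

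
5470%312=166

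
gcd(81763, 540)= 1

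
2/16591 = 2/16591 = 0.00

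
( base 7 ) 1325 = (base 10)509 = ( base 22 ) 113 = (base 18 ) 1A5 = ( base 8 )775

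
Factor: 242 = 2^1*11^2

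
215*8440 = 1814600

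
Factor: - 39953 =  - 39953^1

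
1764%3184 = 1764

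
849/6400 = 849/6400 = 0.13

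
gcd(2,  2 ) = 2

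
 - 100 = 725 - 825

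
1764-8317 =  - 6553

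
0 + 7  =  7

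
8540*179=1528660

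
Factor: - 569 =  -569^1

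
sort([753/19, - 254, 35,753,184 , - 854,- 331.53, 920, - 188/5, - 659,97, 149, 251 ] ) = [ - 854, - 659, - 331.53, - 254, - 188/5,35, 753/19, 97,149,184,251, 753, 920] 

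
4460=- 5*(-892) 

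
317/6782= 317/6782= 0.05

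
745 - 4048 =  - 3303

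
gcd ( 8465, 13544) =1693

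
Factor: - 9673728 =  - 2^10*3^1*47^1 * 67^1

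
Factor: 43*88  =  3784  =  2^3*11^1*43^1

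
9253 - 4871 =4382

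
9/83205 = 1/9245 = 0.00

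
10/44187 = 10/44187 = 0.00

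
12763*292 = 3726796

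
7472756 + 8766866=16239622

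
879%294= 291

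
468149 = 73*6413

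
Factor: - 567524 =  - 2^2*53^1*2677^1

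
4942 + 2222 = 7164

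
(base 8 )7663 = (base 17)DF7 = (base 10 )4019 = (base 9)5455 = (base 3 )12111212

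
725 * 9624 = 6977400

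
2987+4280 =7267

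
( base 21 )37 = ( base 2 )1000110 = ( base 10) 70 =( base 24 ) 2M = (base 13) 55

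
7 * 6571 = 45997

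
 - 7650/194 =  - 3825/97=- 39.43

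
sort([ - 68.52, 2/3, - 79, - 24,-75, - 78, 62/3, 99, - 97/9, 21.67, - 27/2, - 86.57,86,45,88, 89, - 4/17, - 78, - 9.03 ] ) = [ - 86.57,-79 , - 78, - 78, - 75, - 68.52,  -  24, - 27/2, - 97/9,- 9.03, - 4/17, 2/3, 62/3,  21.67, 45,  86,88, 89, 99] 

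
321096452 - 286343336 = 34753116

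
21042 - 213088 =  - 192046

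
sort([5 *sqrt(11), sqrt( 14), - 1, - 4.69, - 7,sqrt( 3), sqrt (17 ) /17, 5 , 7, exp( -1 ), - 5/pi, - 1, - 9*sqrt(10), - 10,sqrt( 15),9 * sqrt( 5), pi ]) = [ - 9*sqrt( 10),-10 ,-7,-4.69, - 5/pi,- 1,  -  1, sqrt( 17 )/17, exp( - 1 ), sqrt( 3), pi, sqrt ( 14), sqrt( 15), 5,7,5*sqrt( 11), 9*sqrt( 5) ]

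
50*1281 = 64050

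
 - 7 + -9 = - 16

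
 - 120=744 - 864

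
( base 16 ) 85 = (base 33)41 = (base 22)61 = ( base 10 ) 133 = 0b10000101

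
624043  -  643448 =  -  19405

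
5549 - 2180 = 3369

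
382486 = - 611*(-626 ) 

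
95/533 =95/533 = 0.18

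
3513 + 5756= 9269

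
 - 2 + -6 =  -  8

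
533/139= 533/139 =3.83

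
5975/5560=1195/1112 = 1.07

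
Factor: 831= 3^1*277^1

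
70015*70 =4901050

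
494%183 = 128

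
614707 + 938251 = 1552958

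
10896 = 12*908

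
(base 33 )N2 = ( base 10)761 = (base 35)LQ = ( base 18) 265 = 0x2f9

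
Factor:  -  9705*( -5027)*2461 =3^1*5^1*11^1*23^1 * 107^1 * 457^1*647^1 = 120064893135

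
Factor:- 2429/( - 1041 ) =3^ ( - 1 )*7^1 = 7/3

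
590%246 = 98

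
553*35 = 19355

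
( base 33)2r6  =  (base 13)1527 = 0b110000000011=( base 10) 3075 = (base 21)6k9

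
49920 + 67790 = 117710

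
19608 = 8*2451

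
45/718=45/718 = 0.06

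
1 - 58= - 57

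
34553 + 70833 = 105386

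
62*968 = 60016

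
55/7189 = 55/7189 = 0.01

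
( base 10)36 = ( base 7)51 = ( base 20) 1g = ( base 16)24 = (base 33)13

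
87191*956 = 83354596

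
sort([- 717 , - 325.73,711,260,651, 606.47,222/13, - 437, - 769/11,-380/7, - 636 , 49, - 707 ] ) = [ - 717, - 707,  -  636, - 437 , - 325.73,  -  769/11, - 380/7,222/13,  49,260,606.47,651,711 ]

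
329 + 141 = 470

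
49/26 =49/26 = 1.88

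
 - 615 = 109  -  724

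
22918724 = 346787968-323869244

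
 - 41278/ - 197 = 209 + 105/197   =  209.53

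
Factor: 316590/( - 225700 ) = -519/370 = - 2^( - 1 )*3^1 * 5^(-1 )*37^( - 1) * 173^1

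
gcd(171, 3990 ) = 57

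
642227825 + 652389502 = 1294617327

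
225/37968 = 75/12656  =  0.01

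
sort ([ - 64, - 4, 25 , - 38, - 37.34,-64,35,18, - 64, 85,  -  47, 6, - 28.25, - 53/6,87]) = [  -  64, - 64, - 64,-47, - 38, - 37.34, - 28.25, - 53/6, - 4, 6,18,  25, 35, 85, 87 ] 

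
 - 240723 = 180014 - 420737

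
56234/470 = 119  +  152/235 = 119.65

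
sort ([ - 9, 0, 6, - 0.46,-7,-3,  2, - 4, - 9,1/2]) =[ - 9,-9, - 7,- 4, - 3, -0.46,0, 1/2, 2 , 6] 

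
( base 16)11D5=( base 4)1013111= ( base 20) B85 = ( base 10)4565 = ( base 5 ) 121230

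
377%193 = 184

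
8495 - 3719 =4776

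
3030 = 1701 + 1329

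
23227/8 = 2903 + 3/8 = 2903.38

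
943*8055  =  7595865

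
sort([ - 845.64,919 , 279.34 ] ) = [ - 845.64 , 279.34,919]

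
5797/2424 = 5797/2424 = 2.39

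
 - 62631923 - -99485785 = 36853862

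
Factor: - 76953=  - 3^1*113^1*227^1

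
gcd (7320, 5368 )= 488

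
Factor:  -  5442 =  - 2^1*3^1*907^1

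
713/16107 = 713/16107 = 0.04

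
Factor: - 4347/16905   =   - 3^2*5^( - 1)*7^(-1 ) = -9/35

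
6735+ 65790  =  72525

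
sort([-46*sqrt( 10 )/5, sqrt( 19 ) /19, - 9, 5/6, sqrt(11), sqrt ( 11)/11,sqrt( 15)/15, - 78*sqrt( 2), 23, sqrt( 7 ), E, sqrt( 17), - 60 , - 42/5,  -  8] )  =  [- 78*sqrt( 2),-60, - 46*sqrt (10)/5 ,-9,  -  42/5,  -  8 , sqrt(19)/19, sqrt (15 ) /15,sqrt( 11) /11,5/6, sqrt( 7), E, sqrt(11), sqrt (17), 23 ] 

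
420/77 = 5+5/11 = 5.45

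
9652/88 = 109 + 15/22=109.68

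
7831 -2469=5362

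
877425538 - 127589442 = 749836096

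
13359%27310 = 13359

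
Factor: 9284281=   9284281^1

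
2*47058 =94116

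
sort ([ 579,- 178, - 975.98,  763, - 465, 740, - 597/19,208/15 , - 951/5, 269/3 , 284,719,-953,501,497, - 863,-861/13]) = [-975.98,- 953, - 863,  -  465,-951/5, - 178, - 861/13, - 597/19,208/15,269/3,284,497,501,579,719,740 , 763]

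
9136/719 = 12 + 508/719 = 12.71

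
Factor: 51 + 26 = 7^1*11^1 =77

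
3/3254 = 3/3254 = 0.00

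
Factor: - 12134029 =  - 12134029^1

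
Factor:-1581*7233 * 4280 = -48943396440=- 2^3 *3^2*5^1*17^1*31^1*107^1  *2411^1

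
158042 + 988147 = 1146189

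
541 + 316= 857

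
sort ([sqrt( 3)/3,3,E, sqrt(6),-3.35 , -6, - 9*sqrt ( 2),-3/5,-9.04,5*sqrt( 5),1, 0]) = [ - 9*sqrt ( 2 ), - 9.04, - 6, - 3.35,-3/5,0,sqrt( 3) /3,1, sqrt(6), E, 3, 5*sqrt(5)] 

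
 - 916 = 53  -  969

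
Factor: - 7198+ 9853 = 2655 = 3^2 * 5^1*  59^1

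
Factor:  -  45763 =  -45763^1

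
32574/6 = 5429=5429.00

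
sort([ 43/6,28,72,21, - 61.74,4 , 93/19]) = [ - 61.74 , 4, 93/19,43/6,21,28,72] 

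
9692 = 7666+2026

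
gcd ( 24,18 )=6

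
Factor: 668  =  2^2*167^1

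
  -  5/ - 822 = 5/822 = 0.01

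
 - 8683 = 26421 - 35104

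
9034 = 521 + 8513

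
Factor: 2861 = 2861^1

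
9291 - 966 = 8325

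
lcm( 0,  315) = 0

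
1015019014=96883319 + 918135695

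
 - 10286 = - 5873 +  - 4413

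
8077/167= 8077/167 = 48.37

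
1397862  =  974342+423520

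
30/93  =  10/31 =0.32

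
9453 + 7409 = 16862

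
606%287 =32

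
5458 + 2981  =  8439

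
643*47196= 30347028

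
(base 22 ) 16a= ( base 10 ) 626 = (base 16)272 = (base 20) 1b6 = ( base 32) JI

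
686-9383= - 8697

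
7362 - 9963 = -2601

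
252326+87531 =339857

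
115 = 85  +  30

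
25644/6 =4274 = 4274.00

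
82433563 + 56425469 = 138859032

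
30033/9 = 3337 = 3337.00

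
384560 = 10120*38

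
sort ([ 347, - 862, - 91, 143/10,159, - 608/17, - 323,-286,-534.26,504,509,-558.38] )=[ - 862 ,-558.38 , - 534.26, - 323 ,  -  286,  -  91, - 608/17,  143/10, 159,347,504,509 ] 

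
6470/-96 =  - 3235/48 = - 67.40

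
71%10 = 1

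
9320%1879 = 1804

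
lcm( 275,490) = 26950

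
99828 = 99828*1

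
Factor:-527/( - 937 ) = 17^1*31^1 *937^( - 1)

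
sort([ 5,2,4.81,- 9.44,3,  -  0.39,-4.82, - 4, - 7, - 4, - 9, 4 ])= [ - 9.44, - 9, - 7, - 4.82 ,-4, - 4, - 0.39, 2,3, 4,4.81, 5 ] 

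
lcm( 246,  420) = 17220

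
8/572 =2/143 = 0.01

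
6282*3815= 23965830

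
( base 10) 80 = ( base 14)5A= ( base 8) 120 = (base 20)40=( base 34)2C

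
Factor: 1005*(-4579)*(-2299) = 3^1*5^1* 11^2*19^2*67^1*241^1  =  10579756605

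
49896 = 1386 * 36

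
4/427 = 4/427=0.01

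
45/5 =9  =  9.00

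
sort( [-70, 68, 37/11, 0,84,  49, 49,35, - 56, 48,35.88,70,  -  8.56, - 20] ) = [  -  70, - 56 , - 20,-8.56,0,  37/11,35, 35.88,48, 49, 49, 68, 70, 84]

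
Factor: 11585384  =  2^3*29^1*49937^1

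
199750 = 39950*5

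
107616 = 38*2832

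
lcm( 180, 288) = 1440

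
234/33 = 78/11  =  7.09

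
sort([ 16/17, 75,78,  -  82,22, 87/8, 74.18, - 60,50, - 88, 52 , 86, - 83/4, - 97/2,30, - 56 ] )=[ - 88, - 82, - 60, - 56, - 97/2, - 83/4,16/17,87/8,22, 30, 50 , 52, 74.18, 75,78,86 ] 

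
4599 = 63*73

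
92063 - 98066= -6003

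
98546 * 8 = 788368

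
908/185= 4 + 168/185 = 4.91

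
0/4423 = 0=0.00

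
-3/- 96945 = 1/32315=0.00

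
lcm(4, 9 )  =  36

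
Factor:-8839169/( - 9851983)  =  1279^1 * 1303^(  -  1)*6911^1*7561^(- 1 ) 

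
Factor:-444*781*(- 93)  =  2^2 * 3^2*11^1*31^1 * 37^1*71^1=32249052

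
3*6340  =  19020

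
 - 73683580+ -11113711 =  - 84797291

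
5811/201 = 28 + 61/67 = 28.91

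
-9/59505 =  -1+19832/19835 = - 0.00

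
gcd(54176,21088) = 32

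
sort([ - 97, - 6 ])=[-97, - 6 ] 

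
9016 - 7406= 1610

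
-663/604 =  - 663/604 = - 1.10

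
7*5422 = 37954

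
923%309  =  305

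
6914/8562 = 3457/4281 =0.81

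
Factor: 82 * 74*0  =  0^1=0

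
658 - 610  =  48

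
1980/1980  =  1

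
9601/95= 9601/95 = 101.06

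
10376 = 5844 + 4532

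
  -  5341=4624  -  9965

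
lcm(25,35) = 175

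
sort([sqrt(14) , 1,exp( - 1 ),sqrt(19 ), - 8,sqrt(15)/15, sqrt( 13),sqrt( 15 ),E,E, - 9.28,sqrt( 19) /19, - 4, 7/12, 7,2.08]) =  [ - 9.28, - 8,-4, sqrt(19 ) /19,sqrt( 15 ) /15, exp( - 1), 7/12,1,2.08,E, E,sqrt(13),sqrt(14), sqrt ( 15),sqrt(19),7 ] 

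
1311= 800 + 511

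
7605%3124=1357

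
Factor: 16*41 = 2^4 * 41^1 = 656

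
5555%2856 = 2699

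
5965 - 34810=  - 28845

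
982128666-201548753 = 780579913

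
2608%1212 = 184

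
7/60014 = 7/60014 = 0.00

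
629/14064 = 629/14064 = 0.04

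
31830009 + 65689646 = 97519655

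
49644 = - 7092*(-7 ) 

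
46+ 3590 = 3636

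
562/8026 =281/4013 = 0.07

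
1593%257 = 51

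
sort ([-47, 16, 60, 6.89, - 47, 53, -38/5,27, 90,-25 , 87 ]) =[ - 47, - 47, - 25, -38/5,6.89, 16,27, 53, 60, 87,90]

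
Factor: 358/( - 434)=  - 7^ ( - 1) * 31^( -1)* 179^1 = - 179/217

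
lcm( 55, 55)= 55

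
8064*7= 56448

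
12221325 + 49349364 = 61570689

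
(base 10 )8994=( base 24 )fei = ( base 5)241434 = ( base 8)21442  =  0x2322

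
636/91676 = 159/22919= 0.01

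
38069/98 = 38069/98  =  388.46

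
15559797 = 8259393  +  7300404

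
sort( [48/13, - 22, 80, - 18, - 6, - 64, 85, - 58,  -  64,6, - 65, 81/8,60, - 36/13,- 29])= [ - 65, - 64, - 64, - 58, - 29, -22,- 18, - 6, - 36/13 , 48/13,6,81/8,  60, 80,85] 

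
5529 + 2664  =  8193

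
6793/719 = 6793/719 = 9.45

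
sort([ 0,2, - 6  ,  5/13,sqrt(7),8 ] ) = [ - 6,0,5/13,2, sqrt (7) , 8]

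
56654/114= 28327/57 = 496.96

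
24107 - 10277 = 13830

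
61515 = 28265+33250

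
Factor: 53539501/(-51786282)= - 2^ ( - 1)*3^( - 1)*127^( - 1)*67961^(  -  1 )*53539501^1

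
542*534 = 289428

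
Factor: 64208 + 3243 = 37^1*1823^1  =  67451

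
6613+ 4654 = 11267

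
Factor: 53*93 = 3^1* 31^1 * 53^1= 4929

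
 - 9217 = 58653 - 67870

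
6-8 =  - 2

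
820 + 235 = 1055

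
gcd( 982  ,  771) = 1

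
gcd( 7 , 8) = 1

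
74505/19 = 3921 + 6/19 = 3921.32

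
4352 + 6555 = 10907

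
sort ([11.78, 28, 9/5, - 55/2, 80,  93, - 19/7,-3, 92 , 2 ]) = [ - 55/2, - 3,  -  19/7 , 9/5, 2,  11.78,28, 80, 92,93 ] 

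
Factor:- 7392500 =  - 2^2* 5^4*2957^1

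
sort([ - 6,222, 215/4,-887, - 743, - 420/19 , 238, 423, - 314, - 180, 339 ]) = [ - 887,  -  743,  -  314, - 180, - 420/19, - 6, 215/4,222, 238, 339, 423]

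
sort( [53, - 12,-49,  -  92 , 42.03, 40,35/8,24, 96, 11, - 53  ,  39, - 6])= [ - 92 , - 53, - 49,-12,-6,35/8,  11, 24, 39, 40,42.03, 53,  96]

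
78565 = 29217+49348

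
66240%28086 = 10068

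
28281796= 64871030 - 36589234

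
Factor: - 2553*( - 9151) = 23362503 = 3^1*23^1*37^1*9151^1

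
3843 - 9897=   -6054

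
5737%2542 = 653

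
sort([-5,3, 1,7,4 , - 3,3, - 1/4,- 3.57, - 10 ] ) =[ - 10, - 5,-3.57,-3, - 1/4 , 1,3,3,4,7] 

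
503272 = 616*817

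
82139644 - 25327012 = 56812632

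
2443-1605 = 838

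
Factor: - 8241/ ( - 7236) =41/36 = 2^( - 2)*3^( - 2)*41^1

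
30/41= 30/41 = 0.73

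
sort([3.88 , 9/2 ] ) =[ 3.88,9/2 ] 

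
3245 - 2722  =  523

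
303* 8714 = 2640342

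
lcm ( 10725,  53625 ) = 53625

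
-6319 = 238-6557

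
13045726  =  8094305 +4951421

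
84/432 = 7/36 = 0.19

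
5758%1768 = 454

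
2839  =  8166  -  5327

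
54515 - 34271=20244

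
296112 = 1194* 248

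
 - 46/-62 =23/31 = 0.74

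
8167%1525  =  542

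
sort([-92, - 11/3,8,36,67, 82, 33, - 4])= [ - 92 , - 4,-11/3, 8,33, 36, 67, 82 ]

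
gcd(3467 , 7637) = 1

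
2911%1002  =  907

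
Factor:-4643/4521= - 3^(  -  1 ) * 11^( - 1)*137^(  -  1 )*4643^1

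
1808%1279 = 529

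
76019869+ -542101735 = - 466081866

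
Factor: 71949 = 3^1*29^1*827^1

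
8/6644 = 2/1661   =  0.00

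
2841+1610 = 4451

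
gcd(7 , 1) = 1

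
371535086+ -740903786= - 369368700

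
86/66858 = 43/33429 = 0.00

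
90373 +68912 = 159285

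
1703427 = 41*41547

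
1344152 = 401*3352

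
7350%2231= 657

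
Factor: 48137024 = 2^6*13^1*47^1*1231^1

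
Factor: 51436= 2^2*7^1*11^1 *167^1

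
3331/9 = 3331/9=370.11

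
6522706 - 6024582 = 498124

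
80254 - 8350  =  71904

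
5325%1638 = 411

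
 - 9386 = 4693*(- 2) 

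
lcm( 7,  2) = 14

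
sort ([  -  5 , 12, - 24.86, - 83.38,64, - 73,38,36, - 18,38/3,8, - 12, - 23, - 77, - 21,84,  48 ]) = [- 83.38, - 77,-73, - 24.86, - 23,-21, - 18,- 12, - 5,8, 12,38/3,36, 38,48,64,84] 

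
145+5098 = 5243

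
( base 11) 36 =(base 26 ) 1D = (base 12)33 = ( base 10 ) 39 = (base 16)27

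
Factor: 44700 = 2^2*3^1*5^2*149^1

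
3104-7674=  - 4570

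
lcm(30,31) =930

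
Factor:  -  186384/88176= -353/167=-167^ ( - 1 )*353^1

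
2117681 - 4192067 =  - 2074386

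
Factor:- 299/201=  - 3^(-1 )*13^1*23^1*67^(-1) 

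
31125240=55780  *558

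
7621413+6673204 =14294617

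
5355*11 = 58905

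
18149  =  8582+9567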